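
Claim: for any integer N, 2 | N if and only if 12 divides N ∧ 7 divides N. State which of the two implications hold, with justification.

Forward direction. This fails: take N = 2. Certainly 2 ∣ 2, but 12 ∤ 2.

Converse. Suppose 12 ∣ N and 7 ∣ N. Any common multiple of 12 and 7 is a multiple of their lcm; here gcd(12, 7) = 1, so lcm(12, 7) = 12·7 = 84, so 84 ∣ N. Since 2 ∣ 84, it follows that 2 ∣ N.

Only the converse holds.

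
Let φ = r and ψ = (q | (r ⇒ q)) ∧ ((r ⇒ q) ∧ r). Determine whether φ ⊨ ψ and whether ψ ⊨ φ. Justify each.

Not equivalent: only (⇐) holds.

(⟹) This fails. Under q = F, r = T, the left side is true but the right side is false.

(⟸) Assume the antecedent. If q is true, the antecedent forces (q = T, r = T), and r holds there. If q is false, the antecedent cannot hold. Either way r holds.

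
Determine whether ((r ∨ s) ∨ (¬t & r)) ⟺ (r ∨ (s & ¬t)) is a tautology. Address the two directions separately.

(⇒) fails; (⇐) holds.

(⇒) This fails. Under s = T, r = F, t = T, the left side is true but the right side is false.

(⇐) Assume the antecedent. If s is true, (r ∨ s) ∨ (¬t & r) reduces to true regardless of the other variables. If s is false, the antecedent forces (s = F, r = T, t = F) or (s = F, r = T, t = T), and (r ∨ s) ∨ (¬t & r) holds there. Either way (r ∨ s) ∨ (¬t & r) holds.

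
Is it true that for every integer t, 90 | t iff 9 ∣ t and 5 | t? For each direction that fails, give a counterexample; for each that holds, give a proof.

Not equivalent: only (⇒) holds.

(⟹) If 90 ∣ t, write t = 90q. Since 90 = 10·9, t = 9·(10q), so 9 ∣ t; and since 90 = 18·5, t = 5·(18q), so 5 ∣ t.

(⟸) This fails: take t = 45. Both 9 ∣ 45 and 5 ∣ 45, yet 45 is not a multiple of 90 (since 45 = 0·90 + 45), so 90 ∤ 45.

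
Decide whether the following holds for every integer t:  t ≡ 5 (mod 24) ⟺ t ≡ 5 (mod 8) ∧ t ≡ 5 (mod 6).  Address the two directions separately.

Both directions hold; the statement is true.

[⇒] Suppose t ≡ 5 (mod 24); write t = 24j + 5. Since 8 ∣ 24, reducing mod 8 gives t ≡ 5 (mod 8); since 6 ∣ 24, reducing mod 6 gives t ≡ 5 (mod 6).

[⇐] Conversely, if t ≡ 5 (mod 8) and t ≡ 5 (mod 6), then by the Chinese remainder theorem t ≡ 5 (mod 24). This is exactly t ≡ 5 (mod 24).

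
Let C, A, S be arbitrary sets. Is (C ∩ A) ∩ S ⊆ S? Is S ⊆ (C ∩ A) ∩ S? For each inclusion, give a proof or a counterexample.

(⟸) This inclusion fails. Take C = ∅, A = ∅, S = {1}; then 1 ∈ S but 1 ∉ (C ∩ A) ∩ S.

(⟹) Let x ∈ (C ∩ A) ∩ S. Then x ∈ C ∩ A ∩ S, from which x ∈ S.

The sets are not equal: only the forward inclusion holds.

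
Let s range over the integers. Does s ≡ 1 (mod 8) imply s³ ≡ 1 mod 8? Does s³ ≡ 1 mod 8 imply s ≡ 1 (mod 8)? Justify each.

(←) Suppose s³ ≡ 1 (mod 8). The only residue r in {0, …, 7} with r³ ≡ 1 (mod 8) is r = 1, so s ≡ 1 (mod 8).

(→) Suppose s ≡ 1 (mod 8). Write s = 8j + 1. Then (8j + 1)³ = 512j³ + 192j² + 24j + 1 = 8(64j³ + 24j² + 3j) + 1, so s³ ≡ 1 (mod 8).

Both directions hold.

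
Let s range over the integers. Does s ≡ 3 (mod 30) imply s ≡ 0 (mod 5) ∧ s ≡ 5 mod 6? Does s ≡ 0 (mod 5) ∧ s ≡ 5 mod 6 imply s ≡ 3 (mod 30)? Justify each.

Forward direction. This fails: s = 3 gives 3 ≡ 3 (mod 30) but 3 ≡ 3 (mod 5), so the conjunction on the right does not hold.

Converse. This fails: s = 5 satisfies both congruences on the right (5 ≡ 0 mod 5 and 5 ≡ 5 mod 6) yet 5 ≡ 5 (mod 30), not 3.

Both directions fail.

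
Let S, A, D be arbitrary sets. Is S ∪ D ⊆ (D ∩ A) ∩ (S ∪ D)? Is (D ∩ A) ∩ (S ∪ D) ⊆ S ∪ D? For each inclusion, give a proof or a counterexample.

Only the reverse inclusion holds.

Forward inclusion. This inclusion fails. Take S = {1}, A = ∅, D = ∅; then 1 ∈ S ∪ D but 1 ∉ (D ∩ A) ∩ (S ∪ D).

Reverse inclusion. Let x ∈ (D ∩ A) ∩ (S ∪ D). Then either x ∈ A ∩ D and x ∉ S; or x ∈ S ∩ A ∩ D. In each case x ∈ S ∪ D, so (D ∩ A) ∩ (S ∪ D) ⊆ S ∪ D.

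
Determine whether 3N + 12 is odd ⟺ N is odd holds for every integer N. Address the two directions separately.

[⇒] Suppose 3N + 12 is odd. Since 3 is odd, 3N and N have the same parity, so 3N + 12 ≡ N + 12 (mod 2). As 12 is even, 3N + 12 is odd exactly when N is odd. Thus N is odd.

[⇐] Conversely, suppose N is odd; write N = 2j + 1. Then 3N + 12 = 3·(2j + 1) + 12 = 2·3j + 15, which is odd.

Equivalent; both directions hold.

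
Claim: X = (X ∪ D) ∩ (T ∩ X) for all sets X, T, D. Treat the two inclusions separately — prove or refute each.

(⟹) This inclusion fails. Take X = {1}, T = ∅, D = ∅; then 1 ∈ X but 1 ∉ (X ∪ D) ∩ (T ∩ X).

(⟸) Let x ∈ (X ∪ D) ∩ (T ∩ X). Then either x ∈ X ∩ T and x ∉ D; or x ∈ X ∩ T ∩ D. In each case x ∈ X, so (X ∪ D) ∩ (T ∩ X) ⊆ X.

Only the reverse inclusion holds.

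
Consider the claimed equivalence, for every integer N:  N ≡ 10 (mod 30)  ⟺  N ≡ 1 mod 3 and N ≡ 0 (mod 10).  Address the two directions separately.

(⟹) Suppose N ≡ 10 (mod 30); write N = 30j + 10. Since 3 ∣ 30, reducing mod 3 gives N ≡ 10 ≡ 1 (mod 3); since 10 ∣ 30, reducing mod 10 gives N ≡ 10 ≡ 0 (mod 10).

(⟸) Conversely, if N ≡ 1 (mod 3) and N ≡ 0 (mod 10), then by the Chinese remainder theorem N ≡ 10 (mod 30). This is exactly N ≡ 10 (mod 30).

Both directions hold; the statement is true.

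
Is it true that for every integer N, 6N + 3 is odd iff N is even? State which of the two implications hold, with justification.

(⇒) This fails: take N = 1. Then 6N + 3 = 9, which is odd, yet N = 1 is odd, not even.

(⇐) Suppose N is even. Since 6 is even, 6N is even for every N, so 6N + 3 has the same parity as 3, which is odd. Hence 6N + 3 is odd.

Only the converse holds.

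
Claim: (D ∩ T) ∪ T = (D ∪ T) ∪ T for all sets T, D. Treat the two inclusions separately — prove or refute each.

Reverse inclusion. This inclusion fails. Take T = ∅, D = {1}; then 1 ∈ (D ∪ T) ∪ T but 1 ∉ (D ∩ T) ∪ T.

Forward inclusion. Let x ∈ (D ∩ T) ∪ T. Then either x ∈ T and x ∉ D; or x ∈ T ∩ D. In each case x ∈ (D ∪ T) ∪ T, so (D ∩ T) ∪ T ⊆ (D ∪ T) ∪ T.

The sets are not equal: only the forward inclusion holds.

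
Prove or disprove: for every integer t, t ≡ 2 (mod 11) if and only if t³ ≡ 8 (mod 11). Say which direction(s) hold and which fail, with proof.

The biconditional holds.

(→) Suppose t ≡ 2 (mod 11). Write t = 11j + 2. Then (11j + 2)³ = 1331j³ + 726j² + 132j + 8 = 11(121j³ + 66j² + 12j) + 8, so t³ ≡ 8 (mod 11).

(←) Conversely, suppose t³ ≡ 8 (mod 11). The only residue r in {0, …, 10} with r³ ≡ 8 (mod 11) is r = 2, so t ≡ 2 (mod 11).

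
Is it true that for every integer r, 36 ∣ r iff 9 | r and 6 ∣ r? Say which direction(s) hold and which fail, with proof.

Only the forward implication holds.

Forward direction. If 36 ∣ r, write r = 36q. Since 36 = 4·9, r = 9·(4q), so 9 ∣ r; and since 36 = 6·6, r = 6·(6q), so 6 ∣ r.

Converse. This fails: take r = 18. Both 9 ∣ 18 and 6 ∣ 18, yet 18 is not a multiple of 36 (since 18 = 0·36 + 18), so 36 ∤ 18.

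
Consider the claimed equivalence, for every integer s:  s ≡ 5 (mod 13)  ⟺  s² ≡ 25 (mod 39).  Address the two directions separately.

(→) This fails: take s = 18. Then 18 ≡ 5 (mod 13), but 18² = 324 ≡ 12 (mod 39), not 25.

(←) This fails: take s = 8. Then 8² = 64 ≡ 25 (mod 39), yet 8 ≡ 8 (mod 13), not 5.

Both directions fail.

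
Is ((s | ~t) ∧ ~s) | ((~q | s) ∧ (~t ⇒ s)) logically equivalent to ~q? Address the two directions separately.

[⇐] Assume the antecedent. If t is true, the antecedent forces (t = T, q = F, s = F) or (t = T, q = F, s = T), and the consequent holds there. If t is false, the consequent reduces to true regardless of the other variables. Either way the consequent holds.

[⇒] This fails. Under t = F, q = T, s = F, the left side is true but the right side is false.

Not equivalent: only (⇐) holds.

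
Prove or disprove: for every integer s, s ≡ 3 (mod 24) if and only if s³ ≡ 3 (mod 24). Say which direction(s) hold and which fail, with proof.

(⟹) Suppose s ≡ 3 (mod 24). Write s = 24j + 3. Then (24j + 3)³ = 13824j³ + 5184j² + 648j + 27 = 24(576j³ + 216j² + 27j + 1) + 3, so s³ ≡ 3 (mod 24).

(⟸) Conversely, suppose s³ ≡ 3 (mod 24). The only residue r in {0, …, 23} with r³ ≡ 3 (mod 24) is r = 3, so s ≡ 3 (mod 24).

Both directions hold.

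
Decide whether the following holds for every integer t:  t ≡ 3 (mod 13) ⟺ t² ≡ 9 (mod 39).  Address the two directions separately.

(⇒) fails and (⇐) fails.

(⟹) This fails: take t = 16. Then 16 ≡ 3 (mod 13), but 16² = 256 ≡ 22 (mod 39), not 9.

(⟸) This fails: take t = 36. Then 36² = 1296 ≡ 9 (mod 39), yet 36 ≡ 10 (mod 13), not 3.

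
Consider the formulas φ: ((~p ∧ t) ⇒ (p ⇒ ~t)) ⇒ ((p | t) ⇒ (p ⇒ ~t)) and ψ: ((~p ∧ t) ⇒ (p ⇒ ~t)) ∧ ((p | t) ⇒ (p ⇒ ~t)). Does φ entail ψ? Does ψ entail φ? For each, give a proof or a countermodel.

Forward direction. Assume the antecedent. If p is true, the antecedent forces (p = T, t = F), and the consequent holds there. If p is false, the consequent reduces to true regardless of the other variables. Either way the consequent holds.

Converse. Assume the antecedent. If p is true, the antecedent forces (p = T, t = F), and the consequent holds there. If p is false, the consequent reduces to true regardless of the other variables. Either way the consequent holds.

Equivalent; both directions hold.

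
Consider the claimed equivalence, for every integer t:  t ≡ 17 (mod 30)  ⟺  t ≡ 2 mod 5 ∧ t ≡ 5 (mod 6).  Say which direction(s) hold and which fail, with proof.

The biconditional holds.

(⟹) Suppose t ≡ 17 (mod 30); write t = 30j + 17. Since 5 ∣ 30, reducing mod 5 gives t ≡ 17 ≡ 2 (mod 5); since 6 ∣ 30, reducing mod 6 gives t ≡ 17 ≡ 5 (mod 6).

(⟸) Conversely, if t ≡ 2 (mod 5) and t ≡ 5 (mod 6), then by the Chinese remainder theorem t ≡ 17 (mod 30). This is exactly t ≡ 17 (mod 30).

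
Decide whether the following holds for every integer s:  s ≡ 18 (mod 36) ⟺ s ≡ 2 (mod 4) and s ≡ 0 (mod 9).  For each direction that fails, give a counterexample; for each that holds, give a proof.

(⇒) Suppose s ≡ 18 (mod 36); write s = 36j + 18. Since 4 ∣ 36, reducing mod 4 gives s ≡ 18 ≡ 2 (mod 4); since 9 ∣ 36, reducing mod 9 gives s ≡ 18 ≡ 0 (mod 9).

(⇐) Conversely, if s ≡ 2 (mod 4) and s ≡ 0 (mod 9), then by the Chinese remainder theorem s ≡ 18 (mod 36). This is exactly s ≡ 18 (mod 36).

Both implications hold.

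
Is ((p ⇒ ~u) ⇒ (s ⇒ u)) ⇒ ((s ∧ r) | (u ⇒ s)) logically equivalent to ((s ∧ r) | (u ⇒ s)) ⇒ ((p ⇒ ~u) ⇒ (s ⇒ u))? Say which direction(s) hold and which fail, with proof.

Forward direction. This fails. Under u = F, r = F, s = T, p = F, the left side is true but the right side is false.

Converse. This fails. Under u = T, r = F, s = F, p = F, the left side is false but the right side is true.

Both directions fail.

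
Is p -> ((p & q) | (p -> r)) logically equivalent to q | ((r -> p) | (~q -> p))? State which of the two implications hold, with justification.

Forward direction. This fails. Under q = F, r = T, p = F, the left side is true but the right side is false.

Converse. This fails. Under q = F, r = F, p = T, the left side is false but the right side is true.

(⇒) fails and (⇐) fails.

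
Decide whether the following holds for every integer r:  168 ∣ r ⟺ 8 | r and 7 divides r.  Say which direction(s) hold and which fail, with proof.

Only the forward direction holds.

(⇒) If 168 ∣ r, write r = 168q. Since 168 = 21·8, r = 8·(21q), so 8 ∣ r; and since 168 = 24·7, r = 7·(24q), so 7 ∣ r.

(⇐) This fails: take r = 56. Both 8 ∣ 56 and 7 ∣ 56, yet 56 is not a multiple of 168 (since 56 = 0·168 + 56), so 168 ∤ 56.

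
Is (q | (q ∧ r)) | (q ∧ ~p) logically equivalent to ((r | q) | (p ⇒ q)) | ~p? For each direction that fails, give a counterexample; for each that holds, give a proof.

(→) Assume the antecedent. If p is true, the antecedent forces (p = T, q = T, r = F) or (p = T, q = T, r = T), and ((r | q) | (p ⇒ q)) | ~p holds there. If p is false, ((r | q) | (p ⇒ q)) | ~p reduces to true regardless of the other variables. Either way ((r | q) | (p ⇒ q)) | ~p holds.

(←) This fails. Under p = F, q = F, r = F, the left side is false but the right side is true.

The forward direction holds; the converse fails.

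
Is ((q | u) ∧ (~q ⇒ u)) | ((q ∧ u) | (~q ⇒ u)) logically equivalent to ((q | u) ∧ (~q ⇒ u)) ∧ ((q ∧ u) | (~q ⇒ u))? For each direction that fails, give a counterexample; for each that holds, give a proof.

Both directions hold.

Converse. Assume the antecedent. If q is true, the consequent reduces to true regardless of the other variables. If q is false, the antecedent forces (q = F, u = T), and the consequent holds there. Either way the consequent holds.

Forward direction. Assume the antecedent. If q is true, the consequent reduces to true regardless of the other variables. If q is false, the antecedent forces (q = F, u = T), and the consequent holds there. Either way the consequent holds.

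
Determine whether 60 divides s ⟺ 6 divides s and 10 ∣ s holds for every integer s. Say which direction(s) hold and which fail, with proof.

The forward direction holds; the converse fails.

(←) This fails: take s = 30. Both 6 ∣ 30 and 10 ∣ 30, yet 30 is not a multiple of 60 (since 30 = 0·60 + 30), so 60 ∤ 30.

(→) If 60 ∣ s, write s = 60q. Since 60 = 10·6, s = 6·(10q), so 6 ∣ s; and since 60 = 6·10, s = 10·(6q), so 10 ∣ s.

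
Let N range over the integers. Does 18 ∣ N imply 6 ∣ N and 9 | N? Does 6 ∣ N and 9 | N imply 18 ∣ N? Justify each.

(⟹) If 18 ∣ N, write N = 18q. Since 18 = 3·6, N = 6·(3q), so 6 ∣ N; and since 18 = 2·9, N = 9·(2q), so 9 ∣ N.

(⟸) Suppose 6 ∣ N and 9 ∣ N. Any common multiple of 6 and 9 is a multiple of their lcm; here lcm(6, 9) = 6·9/gcd(6, 9) = 54/3 = 18, so 18 ∣ N.

Both directions hold; the statement is true.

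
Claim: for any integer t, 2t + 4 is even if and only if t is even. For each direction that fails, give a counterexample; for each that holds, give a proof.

[⇒] This fails: take t = 7. Then 2t + 4 = 18, which is even, yet t = 7 is odd, not even.

[⇐] Suppose t is even. Since 2 is even, 2t is even for every t, so 2t + 4 has the same parity as 4, which is even. Hence 2t + 4 is even.

Not equivalent: only (⇐) holds.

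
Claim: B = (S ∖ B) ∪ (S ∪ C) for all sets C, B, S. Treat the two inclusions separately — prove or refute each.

Forward inclusion. This inclusion fails. Take C = ∅, B = {1}, S = ∅; then 1 ∈ B but 1 ∉ (S ∖ B) ∪ (S ∪ C).

Reverse inclusion. This inclusion fails. Take C = {1}, B = ∅, S = ∅; then 1 ∈ (S ∖ B) ∪ (S ∪ C) but 1 ∉ B.

(⊆) fails and (⊇) fails.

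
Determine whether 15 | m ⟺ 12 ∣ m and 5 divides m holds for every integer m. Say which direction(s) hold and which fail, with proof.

Only the converse holds.

(→) This fails: take m = 15. Certainly 15 ∣ 15, but 12 ∤ 15.

(←) Suppose 12 ∣ m and 5 ∣ m. Any common multiple of 12 and 5 is a multiple of their lcm; here gcd(12, 5) = 1, so lcm(12, 5) = 12·5 = 60, so 60 ∣ m. Since 15 ∣ 60, it follows that 15 ∣ m.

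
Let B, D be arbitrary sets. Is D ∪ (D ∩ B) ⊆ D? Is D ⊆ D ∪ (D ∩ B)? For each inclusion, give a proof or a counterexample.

(⊆) Let x ∈ D ∪ (D ∩ B). Then either x ∈ D and x ∉ B; or x ∈ B ∩ D. In each case x ∈ D, so D ∪ (D ∩ B) ⊆ D.

(⊇) Let x ∈ D. Then either x ∈ D and x ∉ B; or x ∈ B ∩ D. In each case x ∈ D ∪ (D ∩ B), so D ⊆ D ∪ (D ∩ B).

Both inclusions hold; the sets are equal.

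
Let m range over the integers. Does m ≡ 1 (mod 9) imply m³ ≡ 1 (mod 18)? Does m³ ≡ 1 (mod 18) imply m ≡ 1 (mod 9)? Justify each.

(⟹) This fails: take m = 10. Then 10 ≡ 1 (mod 9), but 10³ = 1000 ≡ 10 (mod 18), not 1.

(⟸) This fails: take m = 7. Then 7³ = 343 ≡ 1 (mod 18), yet 7 ≡ 7 (mod 9), not 1.

(⇒) fails and (⇐) fails.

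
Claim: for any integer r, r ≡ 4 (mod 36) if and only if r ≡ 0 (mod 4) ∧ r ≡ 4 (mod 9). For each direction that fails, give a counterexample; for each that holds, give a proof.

Both directions hold.

(→) Suppose r ≡ 4 (mod 36); write r = 36j + 4. Since 4 ∣ 36, reducing mod 4 gives r ≡ 4 ≡ 0 (mod 4); since 9 ∣ 36, reducing mod 9 gives r ≡ 4 (mod 9).

(←) Conversely, if r ≡ 0 (mod 4) and r ≡ 4 (mod 9), then by the Chinese remainder theorem r ≡ 4 (mod 36). This is exactly r ≡ 4 (mod 36).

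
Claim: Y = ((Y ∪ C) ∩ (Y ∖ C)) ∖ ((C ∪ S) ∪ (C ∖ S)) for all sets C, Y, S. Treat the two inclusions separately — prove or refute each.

(⊆) fails; (⊇) holds.

Forward inclusion. This inclusion fails. Take C = {1}, Y = {1}, S = ∅; then 1 ∈ Y but 1 ∉ ((Y ∪ C) ∩ (Y ∖ C)) ∖ ((C ∪ S) ∪ (C ∖ S)).

Reverse inclusion. Let x ∈ ((Y ∪ C) ∩ (Y ∖ C)) ∖ ((C ∪ S) ∪ (C ∖ S)). Then x ∈ Y and x ∉ C, S, from which x ∈ Y.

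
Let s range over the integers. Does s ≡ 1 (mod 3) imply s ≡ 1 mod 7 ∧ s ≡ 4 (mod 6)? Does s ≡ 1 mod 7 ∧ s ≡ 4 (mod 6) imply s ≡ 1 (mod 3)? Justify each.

Forward direction. This fails: s = 1 gives 1 ≡ 1 (mod 3) but 1 ≡ 1 (mod 6), so the conjunction on the right does not hold.

Converse. If s ≡ 1 (mod 7) and s ≡ 4 (mod 6), then by the Chinese remainder theorem s ≡ 22 (mod 42). Since 22 ≡ 1 (mod 3) and 3 ∣ 42, we get s ≡ 1 (mod 3).

Not equivalent: only (⇐) holds.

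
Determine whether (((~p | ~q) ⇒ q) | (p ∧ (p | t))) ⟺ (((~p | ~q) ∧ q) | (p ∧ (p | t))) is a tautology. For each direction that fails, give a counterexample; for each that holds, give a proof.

Both directions hold; the statement is true.

(⇒) Assume the antecedent. If q is true, the consequent reduces to true regardless of the other variables. If q is false, the antecedent forces (t = F, q = F, p = T) or (t = T, q = F, p = T), and the consequent holds there. Either way the consequent holds.

(⇐) Assume the antecedent. If q is true, the consequent reduces to true regardless of the other variables. If q is false, the antecedent forces (t = F, q = F, p = T) or (t = T, q = F, p = T), and the consequent holds there. Either way the consequent holds.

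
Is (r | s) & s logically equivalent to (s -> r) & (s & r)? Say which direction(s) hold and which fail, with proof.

The forward direction fails; the converse holds.

Forward direction. This fails. Under s = T, r = F, the left side is true but the right side is false.

Converse. Assume the antecedent. If s is true, (r | s) & s reduces to true regardless of the other variables. If s is false, the antecedent cannot hold. Either way (r | s) & s holds.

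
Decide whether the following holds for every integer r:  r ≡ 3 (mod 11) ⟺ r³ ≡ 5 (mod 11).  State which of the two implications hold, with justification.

(⟹) Suppose r ≡ 3 (mod 11). Write r = 11j + 3. Then (11j + 3)³ = 1331j³ + 1089j² + 297j + 27 = 11(121j³ + 99j² + 27j + 2) + 5, so r³ ≡ 5 (mod 11).

(⟸) For the converse, argue contrapositively. If r ≢ 3 (mod 11), then r is congruent to one of 0, 1, 2, 4, 5, 6, 7, 8, 9, 10 modulo 11, and these give r³ ≡ 0, 1, 8, 9, 4, 7, 2, 6, 3, 10 respectively — never 5.

Equivalent; both directions hold.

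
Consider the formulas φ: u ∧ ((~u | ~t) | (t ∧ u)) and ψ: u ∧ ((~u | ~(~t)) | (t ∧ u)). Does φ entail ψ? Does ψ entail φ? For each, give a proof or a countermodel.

(⇒) fails; (⇐) holds.

Forward direction. This fails. Under t = F, u = T, the left side is true but the right side is false.

Converse. Assume the antecedent. If t is true, the antecedent forces (t = T, u = T), and u ∧ ((~u | ~t) | (t ∧ u)) holds there. If t is false, the antecedent cannot hold. Either way u ∧ ((~u | ~t) | (t ∧ u)) holds.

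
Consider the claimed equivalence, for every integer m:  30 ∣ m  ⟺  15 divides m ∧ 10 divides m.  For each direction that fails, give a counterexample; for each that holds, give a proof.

(⟹) If 30 ∣ m, write m = 30q. Since 30 = 2·15, m = 15·(2q), so 15 ∣ m; and since 30 = 3·10, m = 10·(3q), so 10 ∣ m.

(⟸) Suppose 15 ∣ m and 10 ∣ m. Any common multiple of 15 and 10 is a multiple of their lcm; here lcm(15, 10) = 15·10/gcd(15, 10) = 150/5 = 30, so 30 ∣ m.

Equivalent; both directions hold.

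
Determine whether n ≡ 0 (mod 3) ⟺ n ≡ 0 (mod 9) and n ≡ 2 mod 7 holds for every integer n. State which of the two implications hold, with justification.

(⟹) This fails: n = 0 gives 0 ≡ 0 (mod 3) but 0 ≡ 0 (mod 7), so the conjunction on the right does not hold.

(⟸) Conversely, if n ≡ 0 (mod 9) and n ≡ 2 (mod 7), then by the Chinese remainder theorem n ≡ 9 (mod 63). Since 9 ≡ 0 (mod 3) and 3 ∣ 63, we get n ≡ 0 (mod 3).

Not equivalent: only (⇐) holds.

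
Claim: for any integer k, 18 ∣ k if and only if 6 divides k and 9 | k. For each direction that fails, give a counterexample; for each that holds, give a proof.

Both implications hold.

[⇒] If 18 ∣ k, write k = 18q. Since 18 = 3·6, k = 6·(3q), so 6 ∣ k; and since 18 = 2·9, k = 9·(2q), so 9 ∣ k.

[⇐] Suppose 6 ∣ k and 9 ∣ k. Any common multiple of 6 and 9 is a multiple of their lcm; here lcm(6, 9) = 6·9/gcd(6, 9) = 54/3 = 18, so 18 ∣ k.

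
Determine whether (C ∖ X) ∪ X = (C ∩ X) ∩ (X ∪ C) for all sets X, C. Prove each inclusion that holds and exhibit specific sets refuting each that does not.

Only the reverse inclusion holds.

Forward inclusion. This inclusion fails. Take X = {1}, C = ∅; then 1 ∈ (C ∖ X) ∪ X but 1 ∉ (C ∩ X) ∩ (X ∪ C).

Reverse inclusion. Let x ∈ (C ∩ X) ∩ (X ∪ C). Then x ∈ X ∩ C, from which x ∈ (C ∖ X) ∪ X.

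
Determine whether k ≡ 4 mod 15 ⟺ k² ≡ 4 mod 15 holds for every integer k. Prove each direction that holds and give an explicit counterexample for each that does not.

Neither direction holds.

[⇒] This fails: take k = 4. Then 4 ≡ 4 (mod 15), but 4² = 16 ≡ 1 (mod 15), not 4.

[⇐] This fails: take k = 2. Then 2² = 4 ≡ 4 (mod 15), yet 2 ≡ 2 (mod 15), not 4.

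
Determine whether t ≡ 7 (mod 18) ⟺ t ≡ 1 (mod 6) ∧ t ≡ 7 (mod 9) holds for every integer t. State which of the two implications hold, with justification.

[⇐] If t ≡ 1 (mod 6) and t ≡ 7 (mod 9), then by the Chinese remainder theorem t ≡ 7 (mod 18). This is exactly t ≡ 7 (mod 18).

[⇒] Suppose t ≡ 7 (mod 18); write t = 18j + 7. Since 6 ∣ 18, reducing mod 6 gives t ≡ 7 ≡ 1 (mod 6); since 9 ∣ 18, reducing mod 9 gives t ≡ 7 (mod 9).

Both directions hold.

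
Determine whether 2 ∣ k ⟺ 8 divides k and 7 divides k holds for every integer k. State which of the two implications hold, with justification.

(⇒) fails; (⇐) holds.

(⟸) Suppose 8 ∣ k and 7 ∣ k. Any common multiple of 8 and 7 is a multiple of their lcm; here gcd(8, 7) = 1, so lcm(8, 7) = 8·7 = 56, so 56 ∣ k. Since 2 ∣ 56, it follows that 2 ∣ k.

(⟹) This fails: take k = 2. Certainly 2 ∣ 2, but 8 ∤ 2.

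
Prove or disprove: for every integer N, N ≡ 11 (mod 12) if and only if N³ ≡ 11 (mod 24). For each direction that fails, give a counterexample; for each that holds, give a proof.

The forward direction fails; the converse holds.

Converse. The residues r modulo 24 with r³ ≡ 11 (mod 24) are exactly {11}, and each is ≡ 11 (mod 12).

Forward direction. This fails: take N = 23. Then 23 ≡ 11 (mod 12), but 23³ = 12167 ≡ 23 (mod 24), not 11.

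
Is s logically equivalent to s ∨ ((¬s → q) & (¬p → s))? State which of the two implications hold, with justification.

Forward direction. Assume the antecedent. If p is true, the antecedent forces (p = T, q = F, s = T) or (p = T, q = T, s = T), and s ∨ ((¬s → q) & (¬p → s)) holds there. If p is false, the antecedent forces (p = F, q = F, s = T) or (p = F, q = T, s = T), and s ∨ ((¬s → q) & (¬p → s)) holds there. Either way s ∨ ((¬s → q) & (¬p → s)) holds.

Converse. This fails. Under p = T, q = T, s = F, the left side is false but the right side is true.

Only the forward direction holds.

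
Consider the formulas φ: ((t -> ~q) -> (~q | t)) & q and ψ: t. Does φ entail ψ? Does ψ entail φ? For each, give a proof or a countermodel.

(→) Assume the antecedent. If t is true, t reduces to true regardless of the other variables. If t is false, the antecedent cannot hold. Either way t holds.

(←) This fails. Under t = T, q = F, the left side is false but the right side is true.

Only the forward implication holds.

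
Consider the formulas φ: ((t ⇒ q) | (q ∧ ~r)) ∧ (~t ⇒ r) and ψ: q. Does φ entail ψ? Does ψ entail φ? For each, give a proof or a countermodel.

Neither implication holds.

(⟹) This fails. Under t = F, r = T, q = F, the left side is true but the right side is false.

(⟸) This fails. Under t = F, r = F, q = T, the left side is false but the right side is true.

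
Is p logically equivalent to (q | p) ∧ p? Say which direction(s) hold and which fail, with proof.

[⇒] Assume the antecedent. If q is true, the antecedent forces (q = T, p = T), and (q | p) ∧ p holds there. If q is false, the antecedent forces (q = F, p = T), and (q | p) ∧ p holds there. Either way (q | p) ∧ p holds.

[⇐] Assume the antecedent. If q is true, the antecedent forces (q = T, p = T), and p holds there. If q is false, the antecedent forces (q = F, p = T), and p holds there. Either way p holds.

Both directions hold; the statement is true.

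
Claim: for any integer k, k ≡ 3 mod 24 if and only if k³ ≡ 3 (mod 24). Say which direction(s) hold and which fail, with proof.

The biconditional holds.

Forward direction. Suppose k ≡ 3 mod 24. Write k = 24j + 3. Then (24j + 3)³ = 13824j³ + 5184j² + 648j + 27 = 24(576j³ + 216j² + 27j + 1) + 3, so k³ ≡ 3 (mod 24).

Converse. Suppose k³ ≡ 3 (mod 24). The only residue r in {0, …, 23} with r³ ≡ 3 (mod 24) is r = 3, so k ≡ 3 (mod 24).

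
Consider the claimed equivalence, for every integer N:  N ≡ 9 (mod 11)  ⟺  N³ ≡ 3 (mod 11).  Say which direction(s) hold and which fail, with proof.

The biconditional holds.

[⇒] Suppose N ≡ 9 (mod 11). Write N = 11j + 9. Then (11j + 9)³ = 1331j³ + 3267j² + 2673j + 729 = 11(121j³ + 297j² + 243j + 66) + 3, so N³ ≡ 3 (mod 11).

[⇐] For the converse, argue contrapositively. If N ≢ 9 (mod 11), then N is congruent to one of 0, 1, 2, 3, 4, 5, 6, 7, 8, 10 modulo 11, and these give N³ ≡ 0, 1, 8, 5, 9, 4, 7, 2, 6, 10 respectively — never 3.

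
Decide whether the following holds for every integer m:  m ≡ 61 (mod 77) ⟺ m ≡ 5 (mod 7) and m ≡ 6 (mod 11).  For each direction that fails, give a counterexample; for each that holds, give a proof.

Both directions hold; the statement is true.

Forward direction. Suppose m ≡ 61 (mod 77); write m = 77j + 61. Since 7 ∣ 77, reducing mod 7 gives m ≡ 61 ≡ 5 (mod 7); since 11 ∣ 77, reducing mod 11 gives m ≡ 61 ≡ 6 (mod 11).

Converse. If m ≡ 5 (mod 7) and m ≡ 6 (mod 11), then by the Chinese remainder theorem m ≡ 61 (mod 77). This is exactly m ≡ 61 (mod 77).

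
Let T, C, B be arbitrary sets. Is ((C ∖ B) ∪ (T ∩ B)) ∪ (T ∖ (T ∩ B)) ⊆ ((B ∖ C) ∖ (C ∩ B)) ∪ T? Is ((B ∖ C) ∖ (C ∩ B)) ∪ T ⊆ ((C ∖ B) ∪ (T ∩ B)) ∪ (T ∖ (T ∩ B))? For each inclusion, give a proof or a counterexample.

(⊆) fails and (⊇) fails.

Forward inclusion. This inclusion fails. Take T = ∅, C = {1}, B = ∅; then 1 ∈ ((C ∖ B) ∪ (T ∩ B)) ∪ (T ∖ (T ∩ B)) but 1 ∉ ((B ∖ C) ∖ (C ∩ B)) ∪ T.

Reverse inclusion. This inclusion fails. Take T = ∅, C = ∅, B = {1}; then 1 ∈ ((B ∖ C) ∖ (C ∩ B)) ∪ T but 1 ∉ ((C ∖ B) ∪ (T ∩ B)) ∪ (T ∖ (T ∩ B)).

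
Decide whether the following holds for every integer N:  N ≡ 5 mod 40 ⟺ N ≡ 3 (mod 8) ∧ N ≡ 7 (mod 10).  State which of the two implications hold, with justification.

(⇒) This fails: N = 5 gives 5 ≡ 5 (mod 40) but 5 ≡ 5 (mod 8), so the conjunction on the right does not hold.

(⇐) This fails: N = 27 satisfies both congruences on the right (27 ≡ 3 mod 8 and 27 ≡ 7 mod 10) yet 27 ≡ 27 (mod 40), not 5.

Neither direction holds.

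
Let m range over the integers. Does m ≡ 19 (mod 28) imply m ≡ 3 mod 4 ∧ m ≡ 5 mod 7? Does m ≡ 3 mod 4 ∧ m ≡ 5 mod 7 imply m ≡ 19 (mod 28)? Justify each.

[⇒] Suppose m ≡ 19 (mod 28); write m = 28j + 19. Since 4 ∣ 28, reducing mod 4 gives m ≡ 19 ≡ 3 (mod 4); since 7 ∣ 28, reducing mod 7 gives m ≡ 19 ≡ 5 (mod 7).

[⇐] Conversely, if m ≡ 3 (mod 4) and m ≡ 5 (mod 7), then by the Chinese remainder theorem m ≡ 19 (mod 28). This is exactly m ≡ 19 (mod 28).

Both directions hold.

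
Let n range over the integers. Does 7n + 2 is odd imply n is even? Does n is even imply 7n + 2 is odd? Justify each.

(⇒) fails and (⇐) fails.

Forward direction. This fails: n = 5 gives 7n + 2 = 37, which is odd, but 5 is odd, not even.

Converse. This also fails: n = 0 is even, but 7n + 2 = 2 is even, not odd.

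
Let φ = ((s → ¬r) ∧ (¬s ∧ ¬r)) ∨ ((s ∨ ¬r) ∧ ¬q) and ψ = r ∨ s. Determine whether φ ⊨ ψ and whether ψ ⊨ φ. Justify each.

Neither implication holds.

(→) This fails. Under q = F, s = F, r = F, the left side is true but the right side is false.

(←) This fails. Under q = T, s = T, r = F, the left side is false but the right side is true.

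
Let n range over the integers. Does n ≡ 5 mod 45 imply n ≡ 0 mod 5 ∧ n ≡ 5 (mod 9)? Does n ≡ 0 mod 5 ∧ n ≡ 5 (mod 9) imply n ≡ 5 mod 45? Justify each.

[⇒] Suppose n ≡ 5 (mod 45); write n = 45j + 5. Since 5 ∣ 45, reducing mod 5 gives n ≡ 5 ≡ 0 (mod 5); since 9 ∣ 45, reducing mod 9 gives n ≡ 5 (mod 9).

[⇐] Conversely, if n ≡ 0 (mod 5) and n ≡ 5 (mod 9), then by the Chinese remainder theorem n ≡ 5 (mod 45). This is exactly n ≡ 5 (mod 45).

Both directions hold; the statement is true.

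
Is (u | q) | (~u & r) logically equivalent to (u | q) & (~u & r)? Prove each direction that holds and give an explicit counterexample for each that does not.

[⇐] Assume the antecedent. If u is true, the antecedent cannot hold. If u is false, the antecedent forces (u = F, r = T, q = T), and (u | q) | (~u & r) holds there. Either way (u | q) | (~u & r) holds.

[⇒] This fails. Under u = T, r = F, q = F, the left side is true but the right side is false.

(⇒) fails; (⇐) holds.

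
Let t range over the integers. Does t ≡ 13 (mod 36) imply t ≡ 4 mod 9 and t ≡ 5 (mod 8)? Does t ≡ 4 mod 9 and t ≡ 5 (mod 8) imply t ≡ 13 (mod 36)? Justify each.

Forward direction. This fails: t = 49 gives 49 ≡ 13 (mod 36) but 49 ≡ 1 (mod 8), so the conjunction on the right does not hold.

Converse. If t ≡ 4 (mod 9) and t ≡ 5 (mod 8), then by the Chinese remainder theorem t ≡ 13 (mod 72). Since 13 ≡ 13 (mod 36) and 36 ∣ 72, we get t ≡ 13 (mod 36).

Only the converse holds.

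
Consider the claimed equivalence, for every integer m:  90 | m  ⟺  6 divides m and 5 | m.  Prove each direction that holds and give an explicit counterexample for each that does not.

The forward direction holds; the converse fails.

[⇒] If 90 ∣ m, write m = 90q. Since 90 = 15·6, m = 6·(15q), so 6 ∣ m; and since 90 = 18·5, m = 5·(18q), so 5 ∣ m.

[⇐] This fails: take m = 30. Both 6 ∣ 30 and 5 ∣ 30, yet 30 is not a multiple of 90 (since 30 = 0·90 + 30), so 90 ∤ 30.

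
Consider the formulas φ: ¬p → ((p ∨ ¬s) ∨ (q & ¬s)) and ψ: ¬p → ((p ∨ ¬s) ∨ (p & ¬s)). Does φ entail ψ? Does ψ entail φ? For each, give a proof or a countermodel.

Both directions hold.

(⟹) Assume the antecedent. If s is true, the antecedent forces (s = T, p = T, q = F) or (s = T, p = T, q = T), and ¬p → ((p ∨ ¬s) ∨ (p & ¬s)) holds there. If s is false, ¬p → ((p ∨ ¬s) ∨ (p & ¬s)) reduces to true regardless of the other variables. Either way ¬p → ((p ∨ ¬s) ∨ (p & ¬s)) holds.

(⟸) Assume the antecedent. If s is true, the antecedent forces (s = T, p = T, q = F) or (s = T, p = T, q = T), and ¬p → ((p ∨ ¬s) ∨ (q & ¬s)) holds there. If s is false, ¬p → ((p ∨ ¬s) ∨ (q & ¬s)) reduces to true regardless of the other variables. Either way ¬p → ((p ∨ ¬s) ∨ (q & ¬s)) holds.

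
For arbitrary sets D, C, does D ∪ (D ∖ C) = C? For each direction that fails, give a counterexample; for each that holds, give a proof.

Neither inclusion holds.

(⟹) This inclusion fails. Take D = {1}, C = ∅; then 1 ∈ D ∪ (D ∖ C) but 1 ∉ C.

(⟸) This inclusion fails. Take D = ∅, C = {1}; then 1 ∈ C but 1 ∉ D ∪ (D ∖ C).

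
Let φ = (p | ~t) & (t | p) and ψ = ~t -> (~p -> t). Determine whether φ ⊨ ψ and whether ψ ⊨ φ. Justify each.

Not equivalent: only (⇒) holds.

(⇒) Assume the antecedent. If p is true, ~t -> (~p -> t) reduces to true regardless of the other variables. If p is false, the antecedent cannot hold. Either way ~t -> (~p -> t) holds.

(⇐) This fails. Under p = F, t = T, the left side is false but the right side is true.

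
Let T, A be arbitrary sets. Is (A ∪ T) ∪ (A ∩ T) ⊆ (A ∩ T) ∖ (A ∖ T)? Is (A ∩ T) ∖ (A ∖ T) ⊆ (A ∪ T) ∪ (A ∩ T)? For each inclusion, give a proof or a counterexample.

Forward inclusion. This inclusion fails. Take T = {1}, A = ∅; then 1 ∈ (A ∪ T) ∪ (A ∩ T) but 1 ∉ (A ∩ T) ∖ (A ∖ T).

Reverse inclusion. Let x ∈ (A ∩ T) ∖ (A ∖ T). Then x ∈ T ∩ A, from which x ∈ (A ∪ T) ∪ (A ∩ T).

The sets are not equal: only the reverse inclusion holds.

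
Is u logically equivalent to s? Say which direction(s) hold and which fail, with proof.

(⇒) fails and (⇐) fails.

(⟹) This fails. Under u = T, s = F, the left side is true but the right side is false.

(⟸) This fails. Under u = F, s = T, the left side is false but the right side is true.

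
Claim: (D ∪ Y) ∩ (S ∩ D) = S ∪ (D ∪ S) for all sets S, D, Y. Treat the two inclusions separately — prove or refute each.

(⊆) holds; (⊇) fails.

(⟹) Let x ∈ (D ∪ Y) ∩ (S ∩ D). Then either x ∈ S ∩ D and x ∉ Y; or x ∈ S ∩ D ∩ Y. In each case x ∈ S ∪ (D ∪ S), so (D ∪ Y) ∩ (S ∩ D) ⊆ S ∪ (D ∪ S).

(⟸) This inclusion fails. Take S = {1}, D = ∅, Y = ∅; then 1 ∈ S ∪ (D ∪ S) but 1 ∉ (D ∪ Y) ∩ (S ∩ D).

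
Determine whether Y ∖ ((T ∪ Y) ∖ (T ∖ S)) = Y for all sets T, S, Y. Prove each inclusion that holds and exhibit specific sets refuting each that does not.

(⊆) Let x ∈ Y ∖ ((T ∪ Y) ∖ (T ∖ S)). Then x ∈ T ∩ Y and x ∉ S, from which x ∈ Y.

(⊇) This inclusion fails. Take T = ∅, S = ∅, Y = {1}; then 1 ∈ Y but 1 ∉ Y ∖ ((T ∪ Y) ∖ (T ∖ S)).

Only the forward inclusion holds.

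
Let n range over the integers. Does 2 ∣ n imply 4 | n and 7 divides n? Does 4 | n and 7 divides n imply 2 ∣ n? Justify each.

The forward direction fails; the converse holds.

Forward direction. This fails: take n = 2. Certainly 2 ∣ 2, but 4 ∤ 2.

Converse. Suppose 4 ∣ n and 7 ∣ n. Any common multiple of 4 and 7 is a multiple of their lcm; here gcd(4, 7) = 1, so lcm(4, 7) = 4·7 = 28, so 28 ∣ n. Since 2 ∣ 28, it follows that 2 ∣ n.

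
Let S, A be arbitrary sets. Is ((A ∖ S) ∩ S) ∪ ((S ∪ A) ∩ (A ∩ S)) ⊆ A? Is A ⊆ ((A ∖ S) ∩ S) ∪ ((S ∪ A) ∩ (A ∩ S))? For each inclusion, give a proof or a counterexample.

The sets are not equal: only the forward inclusion holds.

Forward inclusion. Let x ∈ ((A ∖ S) ∩ S) ∪ ((S ∪ A) ∩ (A ∩ S)). Then x ∈ S ∩ A, from which x ∈ A.

Reverse inclusion. This inclusion fails. Take S = ∅, A = {1}; then 1 ∈ A but 1 ∉ ((A ∖ S) ∩ S) ∪ ((S ∪ A) ∩ (A ∩ S)).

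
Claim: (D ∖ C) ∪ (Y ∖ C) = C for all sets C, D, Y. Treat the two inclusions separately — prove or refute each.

Neither inclusion holds.

(⟹) This inclusion fails. Take C = ∅, D = {1}, Y = ∅; then 1 ∈ (D ∖ C) ∪ (Y ∖ C) but 1 ∉ C.

(⟸) This inclusion fails. Take C = {1}, D = ∅, Y = ∅; then 1 ∈ C but 1 ∉ (D ∖ C) ∪ (Y ∖ C).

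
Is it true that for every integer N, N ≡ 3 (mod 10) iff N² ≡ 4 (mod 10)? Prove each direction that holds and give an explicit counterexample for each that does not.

Neither implication holds.

(⇒) This fails: take N = 3. Then 3 ≡ 3 (mod 10), but 3² = 9 ≡ 9 (mod 10), not 4.

(⇐) This fails: take N = 2. Then 2² = 4 ≡ 4 (mod 10), yet 2 ≡ 2 (mod 10), not 3.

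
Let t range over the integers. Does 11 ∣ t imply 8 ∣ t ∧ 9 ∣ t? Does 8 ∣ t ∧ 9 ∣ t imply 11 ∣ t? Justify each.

(⟹) This fails: take t = 11. Certainly 11 ∣ 11, but 8 ∤ 11.

(⟸) This fails: take t = 72. Both 8 ∣ 72 and 9 ∣ 72, yet 72 is not a multiple of 11 (since 72 = 6·11 + 6), so 11 ∤ 72.

Neither implication holds.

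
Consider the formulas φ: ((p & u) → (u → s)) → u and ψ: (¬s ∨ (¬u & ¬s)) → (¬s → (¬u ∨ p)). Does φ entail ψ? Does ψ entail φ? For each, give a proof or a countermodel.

Neither implication holds.

(→) This fails. Under u = T, s = F, p = F, the left side is true but the right side is false.

(←) This fails. Under u = F, s = F, p = F, the left side is false but the right side is true.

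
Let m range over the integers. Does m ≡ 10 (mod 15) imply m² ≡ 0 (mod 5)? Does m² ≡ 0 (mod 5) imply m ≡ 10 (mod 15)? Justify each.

(→) Suppose m ≡ 10 (mod 15). Then m² ≡ 10² = 100 (mod 15), and since 5 ∣ 15, also m² ≡ 0 (mod 5).

(←) This fails: take m = 0. Then 0² = 0 ≡ 0 (mod 5), yet 0 ≡ 0 (mod 15), not 10.

Not equivalent: only (⇒) holds.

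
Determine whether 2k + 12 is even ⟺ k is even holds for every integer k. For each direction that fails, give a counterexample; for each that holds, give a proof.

(⇒) fails; (⇐) holds.

(←) Suppose k is even. Since 2 is even, 2k is even for every k, so 2k + 12 has the same parity as 12, which is even. Hence 2k + 12 is even.

(→) This fails: take k = 7. Then 2k + 12 = 26, which is even, yet k = 7 is odd, not even.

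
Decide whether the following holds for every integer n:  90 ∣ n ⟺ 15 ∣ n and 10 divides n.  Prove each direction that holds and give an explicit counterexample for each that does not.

(→) If 90 ∣ n, write n = 90q. Since 90 = 6·15, n = 15·(6q), so 15 ∣ n; and since 90 = 9·10, n = 10·(9q), so 10 ∣ n.

(←) This fails: take n = 30. Both 15 ∣ 30 and 10 ∣ 30, yet 30 is not a multiple of 90 (since 30 = 0·90 + 30), so 90 ∤ 30.

Only the forward direction holds.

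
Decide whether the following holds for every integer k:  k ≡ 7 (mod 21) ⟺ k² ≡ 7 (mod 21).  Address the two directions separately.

Forward direction. Suppose k ≡ 7 (mod 21). Write k = 21j + 7. Then (21j + 7)² = 441j² + 294j + 49 = 21(21j² + 14j + 2) + 7, so k² ≡ 7 (mod 21).

Converse. This fails: take k = 14. Then 14² = 196 ≡ 7 (mod 21), yet 14 ≡ 14 (mod 21), not 7.

The forward direction holds; the converse fails.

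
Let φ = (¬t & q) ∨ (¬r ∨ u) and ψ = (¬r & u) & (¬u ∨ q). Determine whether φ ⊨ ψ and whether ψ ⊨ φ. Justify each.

Not equivalent: only (⇐) holds.

Forward direction. This fails. Under t = F, q = F, u = F, r = F, the left side is true but the right side is false.

Converse. Assume the antecedent. If t is true, the antecedent forces (t = T, q = T, u = T, r = F), and (¬t & q) ∨ (¬r ∨ u) holds there. If t is false, the antecedent forces (t = F, q = T, u = T, r = F), and (¬t & q) ∨ (¬r ∨ u) holds there. Either way (¬t & q) ∨ (¬r ∨ u) holds.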